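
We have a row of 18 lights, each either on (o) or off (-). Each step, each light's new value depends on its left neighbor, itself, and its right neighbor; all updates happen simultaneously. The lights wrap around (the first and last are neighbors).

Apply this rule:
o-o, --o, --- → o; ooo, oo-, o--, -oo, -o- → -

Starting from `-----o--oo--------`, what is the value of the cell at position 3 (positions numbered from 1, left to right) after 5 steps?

o

ooooo--o---ooooooo
------o--oo-------
oooooo--o---oooooo
-------o--oo------
ooooooo--o---ooooo
position 3 holds o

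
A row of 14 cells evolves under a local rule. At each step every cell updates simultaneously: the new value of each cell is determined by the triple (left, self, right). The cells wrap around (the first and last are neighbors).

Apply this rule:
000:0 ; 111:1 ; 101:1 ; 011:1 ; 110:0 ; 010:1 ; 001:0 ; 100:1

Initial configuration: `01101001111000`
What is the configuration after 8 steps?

01011101110100
01111011101110
01110111011101
11101110111011
11011101110111
10111011101111
01110111011111
11101110111110

11101110111110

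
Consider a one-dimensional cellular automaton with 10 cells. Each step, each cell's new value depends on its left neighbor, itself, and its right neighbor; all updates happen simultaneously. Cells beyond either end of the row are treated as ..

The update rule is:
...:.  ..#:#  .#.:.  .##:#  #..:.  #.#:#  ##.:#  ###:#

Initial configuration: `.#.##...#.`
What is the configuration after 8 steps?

######....

#.###..#..
.####.#...
######....
######....  (fixed point — unchanged through step 8)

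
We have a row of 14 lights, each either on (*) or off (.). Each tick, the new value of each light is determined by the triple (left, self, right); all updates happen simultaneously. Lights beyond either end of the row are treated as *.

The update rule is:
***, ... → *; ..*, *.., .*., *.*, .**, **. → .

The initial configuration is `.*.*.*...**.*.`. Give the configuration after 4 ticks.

...*..........

.......*......
.*****...****.
..***..*..**..
...*..........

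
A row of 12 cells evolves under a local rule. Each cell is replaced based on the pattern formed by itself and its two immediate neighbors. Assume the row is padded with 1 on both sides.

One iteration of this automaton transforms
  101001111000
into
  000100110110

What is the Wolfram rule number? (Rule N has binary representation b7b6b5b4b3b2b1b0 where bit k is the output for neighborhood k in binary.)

145

position 6: 111 → 1  (bit 7 = 1)
position 0: 110 → 0  (bit 6 = 0)
position 1: 101 → 0  (bit 5 = 0)
position 3: 100 → 1  (bit 4 = 1)
position 5: 011 → 0  (bit 3 = 0)
position 2: 010 → 0  (bit 2 = 0)
position 4: 001 → 0  (bit 1 = 0)
position 10: 000 → 1  (bit 0 = 1)
bits b7..b0 = 10010001 = 145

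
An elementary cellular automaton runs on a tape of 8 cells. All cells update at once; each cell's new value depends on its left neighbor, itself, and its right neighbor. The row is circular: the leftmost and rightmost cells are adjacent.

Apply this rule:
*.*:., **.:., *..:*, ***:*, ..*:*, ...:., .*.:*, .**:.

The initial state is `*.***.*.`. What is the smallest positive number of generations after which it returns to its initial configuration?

*..*..*.
*******.
.*****..
*.***.*.

4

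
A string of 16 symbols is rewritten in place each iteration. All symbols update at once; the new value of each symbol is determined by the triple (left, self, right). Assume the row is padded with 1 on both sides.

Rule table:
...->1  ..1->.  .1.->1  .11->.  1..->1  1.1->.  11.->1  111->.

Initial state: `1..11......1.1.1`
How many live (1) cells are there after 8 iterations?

7

11..111111.1.1..
.11......1.1.11.
..111111.1.1..1.
1......1.1.11.1.
111111.1.1..1.1.
.....1.1.11.1.1.
1111.1.1..1.1.1.
...1.1.11.1.1.1.
count of 1: 7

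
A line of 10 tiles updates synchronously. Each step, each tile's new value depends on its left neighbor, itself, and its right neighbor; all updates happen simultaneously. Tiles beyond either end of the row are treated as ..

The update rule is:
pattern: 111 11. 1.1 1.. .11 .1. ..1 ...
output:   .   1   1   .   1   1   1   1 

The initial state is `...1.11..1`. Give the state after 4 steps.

111...1.11

1111111.11
1.....1111
1.11111..1
111...1.11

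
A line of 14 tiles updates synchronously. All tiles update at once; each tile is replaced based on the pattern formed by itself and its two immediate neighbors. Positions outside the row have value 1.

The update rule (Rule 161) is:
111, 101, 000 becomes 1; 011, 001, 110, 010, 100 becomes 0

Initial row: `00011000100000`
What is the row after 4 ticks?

01000010001110
10011000100101
00000010000010
01111000111001

01111000111001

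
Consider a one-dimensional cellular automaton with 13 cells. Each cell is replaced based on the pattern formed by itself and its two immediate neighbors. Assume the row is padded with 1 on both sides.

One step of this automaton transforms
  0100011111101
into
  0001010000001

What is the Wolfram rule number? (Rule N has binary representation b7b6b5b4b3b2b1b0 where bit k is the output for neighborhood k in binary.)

9

position 6: 111 → 0  (bit 7 = 0)
position 10: 110 → 0  (bit 6 = 0)
position 0: 101 → 0  (bit 5 = 0)
position 2: 100 → 0  (bit 4 = 0)
position 5: 011 → 1  (bit 3 = 1)
position 1: 010 → 0  (bit 2 = 0)
position 4: 001 → 0  (bit 1 = 0)
position 3: 000 → 1  (bit 0 = 1)
bits b7..b0 = 00001001 = 9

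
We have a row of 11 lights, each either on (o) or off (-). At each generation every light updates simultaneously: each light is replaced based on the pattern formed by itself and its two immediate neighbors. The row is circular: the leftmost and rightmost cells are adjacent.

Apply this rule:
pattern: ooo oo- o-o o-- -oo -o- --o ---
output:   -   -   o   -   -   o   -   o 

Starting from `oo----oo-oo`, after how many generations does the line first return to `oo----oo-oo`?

33

generation 1: ---oo---o--
generation 2: oo----o-o-o
generation 3: ---oo-oooo-
generation 4: oo---o-----
generation 5: ---o-o-ooo-
generation 6: oo-oooo----
generation 7: --o-----oo-
generation 8: o-o-ooo----
generation 9: oooo----oo-
generation 10: -----oo---o
generation 11: -ooo----o-o
generation 12: o----oo-ooo
generation 13: --oo---o---
generation 14: o----o-o-oo
generation 15: --oo-oooo--
generation 16: o---o-----o
generation 17: --o-o-ooo--
generation 18: o-oooo----o
generation 19: -o-----oo--
generation 20: -o-ooo----o
generation 21: ooo----oo-o
generation 22: ----oo---o-
generation 23: ooo----o-o-
generation 24: ----oo-oooo
generation 25: -oo---o----
generation 26: ----o-o-ooo
generation 27: -oo-oooo---
generation 28: ---o-----oo
generation 29: -o-o-ooo---
generation 30: -oooo----oo
generation 31: o-----oo---
generation 32: o-ooo----o-
generation 33: oo----oo-oo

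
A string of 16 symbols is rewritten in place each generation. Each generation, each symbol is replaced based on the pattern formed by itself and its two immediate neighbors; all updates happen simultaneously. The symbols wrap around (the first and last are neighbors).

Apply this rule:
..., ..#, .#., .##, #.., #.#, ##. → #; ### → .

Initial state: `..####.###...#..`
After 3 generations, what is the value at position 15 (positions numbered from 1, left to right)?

#

###..###.#######
..####.###......
###..###.#######
position 15 holds #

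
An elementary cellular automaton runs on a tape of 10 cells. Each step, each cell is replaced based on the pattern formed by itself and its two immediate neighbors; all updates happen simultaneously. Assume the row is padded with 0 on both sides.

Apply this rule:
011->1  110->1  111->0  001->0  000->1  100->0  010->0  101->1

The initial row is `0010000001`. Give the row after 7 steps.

0001000001

1000111100
0010100101
1001000010
0000011000
1111011011
1001111111
0001000001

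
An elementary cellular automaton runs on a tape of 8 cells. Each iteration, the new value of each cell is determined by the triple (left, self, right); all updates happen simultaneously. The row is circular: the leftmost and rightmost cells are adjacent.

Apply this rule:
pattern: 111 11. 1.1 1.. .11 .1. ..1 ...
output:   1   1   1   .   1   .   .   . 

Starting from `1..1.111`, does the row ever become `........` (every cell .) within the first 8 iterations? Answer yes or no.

no

iteration 1: 1...1111
iteration 2: 1...1111  (fixed point — unchanged through iteration 8)
iteration 8 is 1...1111, still not uniform .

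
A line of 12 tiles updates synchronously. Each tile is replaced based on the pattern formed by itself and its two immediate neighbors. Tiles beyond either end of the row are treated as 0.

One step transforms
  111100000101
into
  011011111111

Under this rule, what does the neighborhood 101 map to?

1

At position 10 the neighborhood is 101; the next row has 1 there.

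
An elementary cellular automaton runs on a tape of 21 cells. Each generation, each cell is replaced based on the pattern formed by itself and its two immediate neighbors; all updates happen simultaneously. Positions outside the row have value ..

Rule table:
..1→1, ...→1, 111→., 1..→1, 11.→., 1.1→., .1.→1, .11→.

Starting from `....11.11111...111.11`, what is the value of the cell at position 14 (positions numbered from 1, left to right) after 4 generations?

1111........111......
....11111111...111111
1111........111......  (repeats generation 1; period 2)
generation 4: ....11111111...111111
position 14 holds .

.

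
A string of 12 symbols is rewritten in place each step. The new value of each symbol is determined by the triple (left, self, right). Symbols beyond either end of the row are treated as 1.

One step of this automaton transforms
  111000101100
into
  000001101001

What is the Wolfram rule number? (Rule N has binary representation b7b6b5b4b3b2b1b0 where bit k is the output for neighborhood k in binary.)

position 0: 111 → 0  (bit 7 = 0)
position 2: 110 → 0  (bit 6 = 0)
position 7: 101 → 0  (bit 5 = 0)
position 3: 100 → 0  (bit 4 = 0)
position 8: 011 → 1  (bit 3 = 1)
position 6: 010 → 1  (bit 2 = 1)
position 5: 001 → 1  (bit 1 = 1)
position 4: 000 → 0  (bit 0 = 0)
bits b7..b0 = 00001110 = 14

14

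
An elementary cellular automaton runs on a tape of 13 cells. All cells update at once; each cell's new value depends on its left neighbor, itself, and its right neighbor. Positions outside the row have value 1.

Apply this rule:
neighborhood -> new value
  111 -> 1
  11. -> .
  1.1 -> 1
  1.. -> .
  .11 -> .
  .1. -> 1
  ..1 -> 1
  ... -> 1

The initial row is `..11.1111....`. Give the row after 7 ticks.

11.1111.111.1

.1..1.11..111
11.111...1.11
1.1.1..1111.1
.1111.1.11.1.
1.11.111..111
.1..1.1..1.11
11.1111.111.1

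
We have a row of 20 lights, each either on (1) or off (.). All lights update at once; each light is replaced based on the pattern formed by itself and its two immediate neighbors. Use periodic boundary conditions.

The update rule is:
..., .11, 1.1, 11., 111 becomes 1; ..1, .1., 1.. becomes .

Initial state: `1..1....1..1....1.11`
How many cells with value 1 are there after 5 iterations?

iteration 1: 1....11......11..111
iteration 2: 1.11.11.1111.11..111
iteration 3: 111111111111111..111
iteration 4: 111111111111111..111  (fixed point — unchanged through iteration 5)
count of 1: 18

18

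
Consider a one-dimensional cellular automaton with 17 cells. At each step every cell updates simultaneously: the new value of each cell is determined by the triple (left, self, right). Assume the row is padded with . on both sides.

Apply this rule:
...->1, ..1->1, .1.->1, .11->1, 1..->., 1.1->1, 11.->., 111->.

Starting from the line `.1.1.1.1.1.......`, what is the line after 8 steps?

1111111111.111111
1.........11.....
1.111111111..1111
111.........11...
1...111111111..11
1.111.........11.
111...111111111..
1...111.........1

1...111.........1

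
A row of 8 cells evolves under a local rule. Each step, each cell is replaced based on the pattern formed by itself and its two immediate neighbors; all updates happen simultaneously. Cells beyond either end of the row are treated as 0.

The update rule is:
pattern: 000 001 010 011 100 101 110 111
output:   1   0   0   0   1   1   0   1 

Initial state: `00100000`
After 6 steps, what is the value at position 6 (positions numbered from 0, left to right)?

0

10011111
01001110
00100101
10010010
01001001
00100100
position 6 holds 0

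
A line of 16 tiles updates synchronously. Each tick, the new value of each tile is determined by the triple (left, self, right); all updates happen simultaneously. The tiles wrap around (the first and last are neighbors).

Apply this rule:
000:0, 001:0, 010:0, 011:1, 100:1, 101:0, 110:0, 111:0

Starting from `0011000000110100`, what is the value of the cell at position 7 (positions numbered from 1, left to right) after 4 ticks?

0010100000100010
0000010000010001
1000001000001000
0100000100000100
position 7 holds 0

0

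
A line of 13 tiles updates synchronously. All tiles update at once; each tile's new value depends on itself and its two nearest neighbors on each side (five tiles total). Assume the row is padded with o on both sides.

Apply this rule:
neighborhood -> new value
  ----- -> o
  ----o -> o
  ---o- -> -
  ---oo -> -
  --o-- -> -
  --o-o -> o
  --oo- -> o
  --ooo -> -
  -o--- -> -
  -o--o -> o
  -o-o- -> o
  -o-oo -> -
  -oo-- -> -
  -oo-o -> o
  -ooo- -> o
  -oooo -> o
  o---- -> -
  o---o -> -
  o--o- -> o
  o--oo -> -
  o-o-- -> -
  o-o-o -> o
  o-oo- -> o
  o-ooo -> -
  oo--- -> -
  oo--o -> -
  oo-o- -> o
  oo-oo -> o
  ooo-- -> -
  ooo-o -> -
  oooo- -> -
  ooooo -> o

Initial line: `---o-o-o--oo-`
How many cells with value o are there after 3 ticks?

tick 1: ---oooo-o-ooo
tick 2: ----o--oo--oo
tick 3: --o--o-o----o
count of o: 4

4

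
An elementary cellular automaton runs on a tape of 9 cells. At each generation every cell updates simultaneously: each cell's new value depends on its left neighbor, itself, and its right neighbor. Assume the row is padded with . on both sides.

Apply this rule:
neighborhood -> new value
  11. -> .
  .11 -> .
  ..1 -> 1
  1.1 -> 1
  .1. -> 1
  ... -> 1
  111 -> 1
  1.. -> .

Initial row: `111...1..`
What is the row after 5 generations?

.1..111.1
11.1.1.11
..11111..
11.111..1
..1.1..11

..1.1..11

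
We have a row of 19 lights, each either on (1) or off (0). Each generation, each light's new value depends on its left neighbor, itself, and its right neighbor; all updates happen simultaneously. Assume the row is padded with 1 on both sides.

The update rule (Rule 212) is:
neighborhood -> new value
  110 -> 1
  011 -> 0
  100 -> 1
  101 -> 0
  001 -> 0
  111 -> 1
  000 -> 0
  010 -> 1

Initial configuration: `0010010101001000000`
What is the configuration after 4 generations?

1101010010011001100

generation 1: 1011010101101100000
generation 2: 1001010100100110000
generation 3: 1101010110110011000
generation 4: 1101010010011001100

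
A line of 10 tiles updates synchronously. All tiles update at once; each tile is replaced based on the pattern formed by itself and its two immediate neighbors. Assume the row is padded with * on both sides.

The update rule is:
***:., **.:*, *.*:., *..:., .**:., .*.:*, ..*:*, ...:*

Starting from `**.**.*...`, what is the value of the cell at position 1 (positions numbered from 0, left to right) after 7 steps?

*

.*..*.*.**
.*.**.*...
.*..*.*.**  (repeats step 1; period 2)
step 7: .*..*.*.**
position 1 holds *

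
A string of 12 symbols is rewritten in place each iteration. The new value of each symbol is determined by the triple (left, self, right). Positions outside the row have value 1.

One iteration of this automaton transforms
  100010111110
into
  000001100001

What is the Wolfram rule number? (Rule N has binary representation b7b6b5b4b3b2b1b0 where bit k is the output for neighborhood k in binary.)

position 7: 111 → 0  (bit 7 = 0)
position 0: 110 → 0  (bit 6 = 0)
position 5: 101 → 1  (bit 5 = 1)
position 1: 100 → 0  (bit 4 = 0)
position 6: 011 → 1  (bit 3 = 1)
position 4: 010 → 0  (bit 2 = 0)
position 3: 001 → 0  (bit 1 = 0)
position 2: 000 → 0  (bit 0 = 0)
bits b7..b0 = 00101000 = 40

40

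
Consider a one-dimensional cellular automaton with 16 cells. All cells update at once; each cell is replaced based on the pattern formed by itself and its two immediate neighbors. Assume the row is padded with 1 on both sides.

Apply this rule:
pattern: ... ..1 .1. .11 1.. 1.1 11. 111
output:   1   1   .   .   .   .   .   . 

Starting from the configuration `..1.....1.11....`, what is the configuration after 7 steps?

.1111..1111.....

step 1: .1..1111.....111
step 2: ...1.....1111...
step 3: .11..1111.....11
step 4: ....1.....1111..
step 5: .111..1111.....1
step 6: .....1.....1111.
step 7: .1111..1111.....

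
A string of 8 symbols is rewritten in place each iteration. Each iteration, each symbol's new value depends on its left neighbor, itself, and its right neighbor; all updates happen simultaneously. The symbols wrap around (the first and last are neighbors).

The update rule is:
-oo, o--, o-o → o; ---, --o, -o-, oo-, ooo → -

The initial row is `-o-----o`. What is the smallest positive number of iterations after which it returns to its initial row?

8

iteration 1: o-o-----
iteration 2: -o-o----
iteration 3: --o-o---
iteration 4: ---o-o--
iteration 5: ----o-o-
iteration 6: -----o-o
iteration 7: o-----o-
iteration 8: -o-----o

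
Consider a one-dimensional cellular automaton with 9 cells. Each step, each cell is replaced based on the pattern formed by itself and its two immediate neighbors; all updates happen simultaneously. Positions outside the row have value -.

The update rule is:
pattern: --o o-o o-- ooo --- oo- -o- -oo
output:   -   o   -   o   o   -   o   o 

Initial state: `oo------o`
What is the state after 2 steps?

o--ooo-oo

o--oooo-o
o--ooo-oo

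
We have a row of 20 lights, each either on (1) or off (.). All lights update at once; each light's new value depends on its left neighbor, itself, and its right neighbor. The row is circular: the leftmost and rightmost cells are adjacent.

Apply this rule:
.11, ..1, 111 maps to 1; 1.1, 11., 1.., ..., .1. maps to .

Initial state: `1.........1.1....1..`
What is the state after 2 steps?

........1......1..1.

step 1: .........1......1..1
step 2: ........1......1..1.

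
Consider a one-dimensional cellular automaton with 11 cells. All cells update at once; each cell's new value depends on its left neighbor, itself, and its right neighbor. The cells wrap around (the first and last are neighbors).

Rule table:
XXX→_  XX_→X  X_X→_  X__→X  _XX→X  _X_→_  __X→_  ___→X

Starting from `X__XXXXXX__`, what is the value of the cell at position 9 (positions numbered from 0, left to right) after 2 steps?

_X_X____XX_
____XXX_XXX
position 9 holds X

X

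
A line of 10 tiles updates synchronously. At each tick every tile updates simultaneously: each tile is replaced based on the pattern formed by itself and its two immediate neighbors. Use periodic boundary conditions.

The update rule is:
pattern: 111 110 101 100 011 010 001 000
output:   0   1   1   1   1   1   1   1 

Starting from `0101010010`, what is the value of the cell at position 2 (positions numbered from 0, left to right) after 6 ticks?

tick 1: 1111111111
tick 2: 0000000000
tick 3: 1111111111  (repeats tick 1; period 2)
tick 6: 0000000000
position 2 holds 0

0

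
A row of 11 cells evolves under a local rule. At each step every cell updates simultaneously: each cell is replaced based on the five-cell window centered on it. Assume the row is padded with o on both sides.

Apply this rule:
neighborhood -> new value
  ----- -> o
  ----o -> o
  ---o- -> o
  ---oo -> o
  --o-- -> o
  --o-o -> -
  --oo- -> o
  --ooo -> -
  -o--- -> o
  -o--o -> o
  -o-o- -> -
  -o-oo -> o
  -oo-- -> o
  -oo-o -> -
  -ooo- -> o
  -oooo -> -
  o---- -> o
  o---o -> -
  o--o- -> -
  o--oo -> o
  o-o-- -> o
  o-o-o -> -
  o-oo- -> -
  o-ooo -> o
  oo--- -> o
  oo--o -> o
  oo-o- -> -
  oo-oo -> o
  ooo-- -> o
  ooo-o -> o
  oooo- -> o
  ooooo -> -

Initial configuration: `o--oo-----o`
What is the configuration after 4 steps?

------ooo-o

step 1: oooooooooo-
step 2: --------ooo
step 3: oooooooo---
step 4: ------ooo-o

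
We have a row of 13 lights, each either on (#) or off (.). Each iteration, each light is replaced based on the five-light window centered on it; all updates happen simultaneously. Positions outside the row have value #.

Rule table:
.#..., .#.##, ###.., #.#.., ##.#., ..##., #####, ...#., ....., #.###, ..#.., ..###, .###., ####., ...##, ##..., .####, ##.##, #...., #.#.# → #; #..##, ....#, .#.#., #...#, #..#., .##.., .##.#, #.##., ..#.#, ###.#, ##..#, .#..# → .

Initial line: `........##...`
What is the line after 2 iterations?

#####.#..####

######.##.#.#
#####.#..####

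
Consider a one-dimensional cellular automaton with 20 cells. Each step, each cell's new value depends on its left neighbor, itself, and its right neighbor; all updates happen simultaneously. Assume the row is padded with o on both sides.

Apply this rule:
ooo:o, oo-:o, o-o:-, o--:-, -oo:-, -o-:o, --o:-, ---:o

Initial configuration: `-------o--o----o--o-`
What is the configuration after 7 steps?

-ooooo-o--o-oo-o--o-
--oooo-o--o--o-o--o-
---ooo-o--o--o-o--o-
-o--oo-o--o--o-o--o-
-o---o-o--o--o-o--o-
-o-o-o-o--o--o-o--o-
-o-o-o-o--o--o-o--o-

-o-o-o-o--o--o-o--o-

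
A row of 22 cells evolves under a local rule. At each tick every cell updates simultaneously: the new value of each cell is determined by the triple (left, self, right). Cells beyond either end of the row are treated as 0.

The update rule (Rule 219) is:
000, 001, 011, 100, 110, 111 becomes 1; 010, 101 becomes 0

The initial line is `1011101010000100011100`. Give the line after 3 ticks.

1111111111111011111111

0011100001111011111111
1111111111111011111111
1111111111111011111111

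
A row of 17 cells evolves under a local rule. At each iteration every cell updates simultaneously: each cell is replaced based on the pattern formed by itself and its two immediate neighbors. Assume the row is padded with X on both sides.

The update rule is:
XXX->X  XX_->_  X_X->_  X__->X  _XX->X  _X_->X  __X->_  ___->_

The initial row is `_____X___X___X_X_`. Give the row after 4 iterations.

iteration 1: X____XX__XX__X_X_
iteration 2: _X___X_X_X_X_X_X_
iteration 3: _XX__X_X_X_X_X_X_
iteration 4: _X_X_X_X_X_X_X_X_

_X_X_X_X_X_X_X_X_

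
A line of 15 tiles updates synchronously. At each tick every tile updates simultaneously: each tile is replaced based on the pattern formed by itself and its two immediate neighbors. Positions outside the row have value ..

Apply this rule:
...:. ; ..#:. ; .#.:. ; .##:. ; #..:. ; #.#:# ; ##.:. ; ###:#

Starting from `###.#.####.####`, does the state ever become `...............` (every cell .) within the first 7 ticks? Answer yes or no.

.#.#.#.##.#.##.
..#.#.#..#.#...
...#.#....#....
....#..........
...............
all cells are . at tick 5

yes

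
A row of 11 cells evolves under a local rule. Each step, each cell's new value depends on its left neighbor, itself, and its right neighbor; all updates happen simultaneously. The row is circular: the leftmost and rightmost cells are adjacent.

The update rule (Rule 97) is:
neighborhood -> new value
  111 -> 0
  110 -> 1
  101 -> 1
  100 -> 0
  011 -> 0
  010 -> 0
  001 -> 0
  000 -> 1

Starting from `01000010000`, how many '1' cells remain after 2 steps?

4

step 1: 00011000111
step 2: 01001010001
count of 1: 4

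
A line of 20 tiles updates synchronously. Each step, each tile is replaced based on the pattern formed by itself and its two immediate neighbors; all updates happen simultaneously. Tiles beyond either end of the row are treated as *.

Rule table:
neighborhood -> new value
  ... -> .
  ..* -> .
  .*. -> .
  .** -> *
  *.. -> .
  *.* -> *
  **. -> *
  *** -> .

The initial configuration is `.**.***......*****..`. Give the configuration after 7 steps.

*****.*......*...*..
....**..............
....**..............  (fixed point — unchanged through step 7)

....**..............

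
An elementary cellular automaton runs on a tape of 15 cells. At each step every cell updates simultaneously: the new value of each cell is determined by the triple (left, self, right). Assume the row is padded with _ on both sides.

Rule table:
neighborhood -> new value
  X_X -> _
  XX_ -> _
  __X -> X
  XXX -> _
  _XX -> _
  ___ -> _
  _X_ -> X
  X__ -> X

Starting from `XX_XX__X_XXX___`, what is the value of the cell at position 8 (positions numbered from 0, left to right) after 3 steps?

X

step 1: _____XXX____X__
step 2: ____X___X__XXX_
step 3: ___XXX_XXXX___X
position 8 holds X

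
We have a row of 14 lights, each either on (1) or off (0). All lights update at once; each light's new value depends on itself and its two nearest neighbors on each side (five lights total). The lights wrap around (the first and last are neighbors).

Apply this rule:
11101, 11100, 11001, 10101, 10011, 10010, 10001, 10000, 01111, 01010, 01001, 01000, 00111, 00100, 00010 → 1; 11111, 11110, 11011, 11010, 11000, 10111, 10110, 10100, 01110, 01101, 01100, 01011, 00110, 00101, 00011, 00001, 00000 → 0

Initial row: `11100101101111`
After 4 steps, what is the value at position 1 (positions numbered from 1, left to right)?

0

00111000000100
00101010001111
11011101101101
01000100000000
position 1 holds 0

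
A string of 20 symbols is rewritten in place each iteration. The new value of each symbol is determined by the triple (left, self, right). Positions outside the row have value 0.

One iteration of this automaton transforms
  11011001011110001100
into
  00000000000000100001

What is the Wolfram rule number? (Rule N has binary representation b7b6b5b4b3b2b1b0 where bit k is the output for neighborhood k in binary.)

position 10: 111 → 0  (bit 7 = 0)
position 1: 110 → 0  (bit 6 = 0)
position 2: 101 → 0  (bit 5 = 0)
position 5: 100 → 0  (bit 4 = 0)
position 0: 011 → 0  (bit 3 = 0)
position 7: 010 → 0  (bit 2 = 0)
position 6: 001 → 0  (bit 1 = 0)
position 14: 000 → 1  (bit 0 = 1)
bits b7..b0 = 00000001 = 1

1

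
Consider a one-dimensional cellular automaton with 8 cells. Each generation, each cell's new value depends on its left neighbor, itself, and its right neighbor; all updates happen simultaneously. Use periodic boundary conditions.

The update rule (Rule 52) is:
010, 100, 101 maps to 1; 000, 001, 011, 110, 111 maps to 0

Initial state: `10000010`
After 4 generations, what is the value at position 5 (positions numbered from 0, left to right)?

0

11000011
00100000
00110000
00001000
position 5 holds 0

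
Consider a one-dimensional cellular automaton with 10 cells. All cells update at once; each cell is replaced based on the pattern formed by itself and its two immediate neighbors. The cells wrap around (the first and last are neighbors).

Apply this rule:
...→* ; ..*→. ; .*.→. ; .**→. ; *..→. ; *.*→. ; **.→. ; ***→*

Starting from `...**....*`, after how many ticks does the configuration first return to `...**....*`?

tick 1: .*....**..
tick 2: ...**....*

2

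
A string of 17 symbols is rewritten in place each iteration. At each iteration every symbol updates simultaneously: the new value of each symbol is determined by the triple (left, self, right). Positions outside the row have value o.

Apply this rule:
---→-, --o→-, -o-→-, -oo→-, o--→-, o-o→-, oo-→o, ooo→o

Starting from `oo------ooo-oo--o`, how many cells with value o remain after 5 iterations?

2

oo-------oo--o---
oo--------o------
oo---------------
oo---------------  (fixed point — unchanged through iteration 5)
count of o: 2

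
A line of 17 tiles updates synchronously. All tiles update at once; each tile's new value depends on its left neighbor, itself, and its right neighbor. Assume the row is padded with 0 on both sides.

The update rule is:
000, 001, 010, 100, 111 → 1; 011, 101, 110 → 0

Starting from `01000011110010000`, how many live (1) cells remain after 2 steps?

11111101101111111
01111000000111110
count of 1: 9

9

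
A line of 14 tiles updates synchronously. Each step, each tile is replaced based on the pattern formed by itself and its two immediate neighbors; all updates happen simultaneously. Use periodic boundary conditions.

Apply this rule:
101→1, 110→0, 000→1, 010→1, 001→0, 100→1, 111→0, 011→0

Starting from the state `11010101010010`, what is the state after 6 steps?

00000000010010

step 1: 00111111111011
step 2: 10000000000100
step 3: 11111111110110
step 4: 00000000001001
step 5: 11111111101101
step 6: 00000000010010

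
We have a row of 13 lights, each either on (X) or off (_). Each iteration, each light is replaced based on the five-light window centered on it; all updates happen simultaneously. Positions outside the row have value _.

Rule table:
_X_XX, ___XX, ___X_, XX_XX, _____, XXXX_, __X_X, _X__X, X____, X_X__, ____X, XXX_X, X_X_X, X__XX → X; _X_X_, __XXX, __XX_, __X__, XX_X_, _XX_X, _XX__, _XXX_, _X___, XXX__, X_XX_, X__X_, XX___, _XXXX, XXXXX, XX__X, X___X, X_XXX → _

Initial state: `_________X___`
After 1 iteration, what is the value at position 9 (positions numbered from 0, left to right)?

_

XXXXXXXXX__XX
position 9 holds _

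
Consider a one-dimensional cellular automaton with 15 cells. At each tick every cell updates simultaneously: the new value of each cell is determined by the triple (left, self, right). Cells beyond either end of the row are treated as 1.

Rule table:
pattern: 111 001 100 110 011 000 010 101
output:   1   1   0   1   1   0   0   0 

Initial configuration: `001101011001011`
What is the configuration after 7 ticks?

011101111011111

011100011010011
011100111000111
011101111001111
011101111011111
011101111011111  (fixed point — unchanged through tick 7)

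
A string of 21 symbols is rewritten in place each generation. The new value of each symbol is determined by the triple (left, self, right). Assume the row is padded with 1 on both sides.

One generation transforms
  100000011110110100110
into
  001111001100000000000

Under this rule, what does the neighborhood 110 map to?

0

At position 0 the neighborhood is 110; the next row has 0 there.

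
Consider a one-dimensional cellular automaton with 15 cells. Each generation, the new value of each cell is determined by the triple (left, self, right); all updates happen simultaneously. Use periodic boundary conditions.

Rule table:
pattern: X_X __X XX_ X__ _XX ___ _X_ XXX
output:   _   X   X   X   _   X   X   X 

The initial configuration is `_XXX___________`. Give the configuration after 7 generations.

XXXXXXX_XXXXXXX

X_XXXXXXXXXXXXX
X__XXXXXXXXXXXX
XXX_XXXXXXXXXXX
XXX__XXXXXXXXXX
XXXXX_XXXXXXXXX
XXXXX__XXXXXXXX
XXXXXXX_XXXXXXX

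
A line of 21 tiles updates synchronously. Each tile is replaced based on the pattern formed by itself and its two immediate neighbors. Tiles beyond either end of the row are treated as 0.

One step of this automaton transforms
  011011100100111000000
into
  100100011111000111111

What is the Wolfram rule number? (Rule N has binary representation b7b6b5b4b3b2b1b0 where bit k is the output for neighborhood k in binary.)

position 5: 111 → 0  (bit 7 = 0)
position 2: 110 → 0  (bit 6 = 0)
position 3: 101 → 1  (bit 5 = 1)
position 7: 100 → 1  (bit 4 = 1)
position 1: 011 → 0  (bit 3 = 0)
position 9: 010 → 1  (bit 2 = 1)
position 0: 001 → 1  (bit 1 = 1)
position 16: 000 → 1  (bit 0 = 1)
bits b7..b0 = 00110111 = 55

55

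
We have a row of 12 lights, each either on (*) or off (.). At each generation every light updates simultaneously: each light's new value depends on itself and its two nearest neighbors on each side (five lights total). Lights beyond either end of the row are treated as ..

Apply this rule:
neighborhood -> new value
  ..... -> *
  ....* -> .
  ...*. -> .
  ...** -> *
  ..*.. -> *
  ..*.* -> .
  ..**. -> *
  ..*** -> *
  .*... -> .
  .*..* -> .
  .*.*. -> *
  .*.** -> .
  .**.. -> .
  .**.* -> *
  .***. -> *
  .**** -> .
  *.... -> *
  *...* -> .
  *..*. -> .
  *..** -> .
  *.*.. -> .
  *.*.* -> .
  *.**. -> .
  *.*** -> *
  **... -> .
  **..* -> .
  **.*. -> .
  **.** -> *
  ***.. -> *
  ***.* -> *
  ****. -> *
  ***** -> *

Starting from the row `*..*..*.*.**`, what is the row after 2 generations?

*..*...*....
*..*...*.***

*..*...*.***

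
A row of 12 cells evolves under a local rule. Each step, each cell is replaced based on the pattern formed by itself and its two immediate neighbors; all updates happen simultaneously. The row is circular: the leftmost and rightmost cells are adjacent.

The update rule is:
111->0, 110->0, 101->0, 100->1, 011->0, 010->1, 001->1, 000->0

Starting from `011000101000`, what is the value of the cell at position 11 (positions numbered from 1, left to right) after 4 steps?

1

100101101100
111100000011
000010000100
000111001110
position 11 holds 1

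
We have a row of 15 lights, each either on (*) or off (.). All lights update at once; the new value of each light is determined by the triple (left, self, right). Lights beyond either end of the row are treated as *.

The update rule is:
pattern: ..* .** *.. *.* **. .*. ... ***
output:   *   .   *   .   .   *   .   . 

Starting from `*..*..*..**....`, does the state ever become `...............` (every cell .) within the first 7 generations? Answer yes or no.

.********..*..*
.........*****.
*.......*......
.*.....***....*
.**...*...*..*.
...*.***.*****.
*.**...........
generation 7 is *.**..........., still not uniform .

no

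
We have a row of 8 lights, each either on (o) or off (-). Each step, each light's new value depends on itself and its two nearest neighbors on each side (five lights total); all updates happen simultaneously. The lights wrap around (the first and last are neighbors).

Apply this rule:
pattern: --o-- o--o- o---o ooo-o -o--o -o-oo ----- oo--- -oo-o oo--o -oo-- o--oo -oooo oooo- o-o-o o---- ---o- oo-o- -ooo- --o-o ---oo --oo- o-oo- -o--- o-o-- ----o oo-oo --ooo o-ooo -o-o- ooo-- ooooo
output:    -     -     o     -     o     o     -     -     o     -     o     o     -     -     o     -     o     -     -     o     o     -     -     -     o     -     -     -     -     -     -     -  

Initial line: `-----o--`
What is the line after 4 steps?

----o---
---o----
--o-----
-o------

-o------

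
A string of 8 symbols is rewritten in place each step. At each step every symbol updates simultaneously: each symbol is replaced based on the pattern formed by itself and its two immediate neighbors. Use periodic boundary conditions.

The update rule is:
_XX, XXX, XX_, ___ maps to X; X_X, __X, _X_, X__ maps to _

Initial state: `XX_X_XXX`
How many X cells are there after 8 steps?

6

XX___XXX
XX_X_XXX  (repeats step 0; period 2)
step 8: XX_X_XXX
count of X: 6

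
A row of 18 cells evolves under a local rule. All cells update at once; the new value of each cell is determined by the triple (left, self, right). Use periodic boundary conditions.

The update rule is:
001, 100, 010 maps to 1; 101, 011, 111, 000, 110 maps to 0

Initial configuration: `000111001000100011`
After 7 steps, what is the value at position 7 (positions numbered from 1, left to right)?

101000111101110100
101101000000000111
000001100000001000
000010010000011100
000111111000100010
001000000101110111
111100001100000000
position 7 holds 0

0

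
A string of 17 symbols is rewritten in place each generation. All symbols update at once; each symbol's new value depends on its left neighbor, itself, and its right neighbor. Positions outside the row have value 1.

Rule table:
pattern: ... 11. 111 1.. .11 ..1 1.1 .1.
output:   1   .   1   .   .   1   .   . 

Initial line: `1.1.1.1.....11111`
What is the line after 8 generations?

........1111.1111
.1111111.11...111
..11111.....11.11
.1.111..1111....1
....1..1.11..111.
.111..1.....1.1..
..1..1..1111....1
.1..1..1.11..111.

.1..1..1.11..111.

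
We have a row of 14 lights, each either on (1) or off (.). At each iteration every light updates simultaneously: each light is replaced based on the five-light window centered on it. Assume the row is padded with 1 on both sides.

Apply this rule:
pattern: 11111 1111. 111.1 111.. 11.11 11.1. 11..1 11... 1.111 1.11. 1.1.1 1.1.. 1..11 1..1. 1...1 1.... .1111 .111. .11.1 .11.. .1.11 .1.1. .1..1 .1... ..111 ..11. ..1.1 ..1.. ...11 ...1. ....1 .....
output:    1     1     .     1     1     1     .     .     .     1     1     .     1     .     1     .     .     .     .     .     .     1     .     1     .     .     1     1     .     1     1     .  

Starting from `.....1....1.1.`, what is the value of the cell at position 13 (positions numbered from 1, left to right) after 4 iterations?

...1111.11111.
.1...1.1..11.1
1.11111..1..1.
.1..111..1..1.
position 13 holds 1

1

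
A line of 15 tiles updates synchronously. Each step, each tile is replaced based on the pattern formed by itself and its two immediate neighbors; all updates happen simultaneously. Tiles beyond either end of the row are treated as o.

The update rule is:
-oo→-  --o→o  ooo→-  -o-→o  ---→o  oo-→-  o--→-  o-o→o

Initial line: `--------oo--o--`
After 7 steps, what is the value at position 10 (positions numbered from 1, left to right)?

-ooooooo---oo-o
o--------oo--o-
--ooooooo---ooo
-o--------oo---
oo-ooooooo---oo
--o--------oo--
-oo-ooooooo---o
position 10 holds o

o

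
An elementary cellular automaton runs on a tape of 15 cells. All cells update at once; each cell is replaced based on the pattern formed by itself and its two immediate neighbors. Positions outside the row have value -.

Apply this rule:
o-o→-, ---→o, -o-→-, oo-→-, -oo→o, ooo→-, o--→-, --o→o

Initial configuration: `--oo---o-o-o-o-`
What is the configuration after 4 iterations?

ooo---oo--ooooo

ooo--oo--------
o---oo--ooooooo
--ooo--oo------
ooo---oo--ooooo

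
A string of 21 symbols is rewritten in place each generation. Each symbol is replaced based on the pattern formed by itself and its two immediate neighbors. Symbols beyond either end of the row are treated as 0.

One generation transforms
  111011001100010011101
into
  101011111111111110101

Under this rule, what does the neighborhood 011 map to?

1

At position 0 the neighborhood is 011; the next row has 1 there.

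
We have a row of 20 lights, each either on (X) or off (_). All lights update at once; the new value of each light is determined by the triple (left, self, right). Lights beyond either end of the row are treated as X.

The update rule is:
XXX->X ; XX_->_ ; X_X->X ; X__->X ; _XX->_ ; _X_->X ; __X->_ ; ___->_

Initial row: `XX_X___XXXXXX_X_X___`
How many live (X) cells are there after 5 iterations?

X_XXX___XXXX_XXXXX__
_X_X_X___XX_X_XXX_X_
XXXXXXX____XXX_X_XXX
XXXXXX_X____X_XXX_XX
XXXXX_XXX___XX_X_X_X
count of X: 13

13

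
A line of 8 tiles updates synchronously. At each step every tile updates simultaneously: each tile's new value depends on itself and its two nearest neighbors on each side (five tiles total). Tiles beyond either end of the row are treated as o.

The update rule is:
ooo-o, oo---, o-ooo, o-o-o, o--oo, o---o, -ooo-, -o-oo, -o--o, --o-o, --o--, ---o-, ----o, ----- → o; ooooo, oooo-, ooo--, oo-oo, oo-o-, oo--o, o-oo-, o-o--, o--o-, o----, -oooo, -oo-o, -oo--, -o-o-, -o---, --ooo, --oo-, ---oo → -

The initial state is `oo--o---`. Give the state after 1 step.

----o-o-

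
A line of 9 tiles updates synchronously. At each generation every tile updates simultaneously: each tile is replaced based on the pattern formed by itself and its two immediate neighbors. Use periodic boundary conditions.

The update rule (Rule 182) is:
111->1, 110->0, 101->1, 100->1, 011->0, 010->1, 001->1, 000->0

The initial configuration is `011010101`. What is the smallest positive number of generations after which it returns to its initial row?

6

100111111
011011111
100101110
111110101
111101110
011010101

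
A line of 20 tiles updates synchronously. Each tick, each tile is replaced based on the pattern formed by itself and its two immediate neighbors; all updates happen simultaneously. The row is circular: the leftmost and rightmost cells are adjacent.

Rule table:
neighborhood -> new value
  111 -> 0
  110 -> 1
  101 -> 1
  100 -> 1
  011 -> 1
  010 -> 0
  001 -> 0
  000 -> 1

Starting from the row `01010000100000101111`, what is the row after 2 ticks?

tick 1: 10101110011110011001
tick 2: 11011011010011011101

11011011010011011101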